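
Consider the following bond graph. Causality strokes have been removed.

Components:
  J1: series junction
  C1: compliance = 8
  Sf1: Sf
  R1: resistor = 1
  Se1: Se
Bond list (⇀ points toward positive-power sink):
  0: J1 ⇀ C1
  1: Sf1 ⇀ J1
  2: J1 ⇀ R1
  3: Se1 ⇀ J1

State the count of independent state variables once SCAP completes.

1  (C1 all integral)

bond 1 stroke at Sf1  (source Sf1 imposes f)
bond 3 stroke at J1  (Se1 fixes effort; stroke away)
bond 0 stroke at J1  (J1 flow already set via bond 1)
bond 2 stroke at J1  (1-jn J1 has f-setter on 1)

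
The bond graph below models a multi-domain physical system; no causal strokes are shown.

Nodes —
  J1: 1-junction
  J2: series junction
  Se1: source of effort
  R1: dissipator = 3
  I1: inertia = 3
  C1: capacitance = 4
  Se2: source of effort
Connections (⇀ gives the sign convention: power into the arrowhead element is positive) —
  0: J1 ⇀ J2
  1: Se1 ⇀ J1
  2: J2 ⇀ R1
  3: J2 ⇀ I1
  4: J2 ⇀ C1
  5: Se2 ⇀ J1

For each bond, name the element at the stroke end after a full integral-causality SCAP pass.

#0 stroke at J2
#1 stroke at J1
#2 stroke at J2
#3 stroke at I1
#4 stroke at J2
#5 stroke at J1

b1 stroke→J1  (source Se1 imposes e)
b5 stroke→J1  (Se2 (Se) sets effort on bond)
b0 stroke→J2  (closing 1-jn rule on J1)
b3 stroke→I1  (I1 outputs flow p/I1)
b2 stroke→J2  (J2: bond 3 brought flow, rest push out)
b4 stroke→J2  (1-jn J2 has f-setter on 3)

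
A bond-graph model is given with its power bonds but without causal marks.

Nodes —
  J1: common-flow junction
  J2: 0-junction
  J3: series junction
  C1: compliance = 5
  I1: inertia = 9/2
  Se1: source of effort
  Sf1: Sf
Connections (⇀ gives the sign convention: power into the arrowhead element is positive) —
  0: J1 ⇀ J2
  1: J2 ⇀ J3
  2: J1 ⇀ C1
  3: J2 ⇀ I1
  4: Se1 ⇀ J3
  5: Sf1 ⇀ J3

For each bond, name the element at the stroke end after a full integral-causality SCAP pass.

b0 stroke→J2
b1 stroke→J3
b2 stroke→J1
b3 stroke→I1
b4 stroke→J3
b5 stroke→Sf1

β4 |J3  (Se1 (Se) sets effort on bond)
β5 |Sf1  (Sf1 (Sf) sets flow on bond)
β1 |J3  (J3 flow already set via bond 5)
β2 |J1  (C1: C, integral causality)
β0 |J2  (J1 needs exactly one f-in)
β3 |I1  (0-jn J2 has e-setter on 0)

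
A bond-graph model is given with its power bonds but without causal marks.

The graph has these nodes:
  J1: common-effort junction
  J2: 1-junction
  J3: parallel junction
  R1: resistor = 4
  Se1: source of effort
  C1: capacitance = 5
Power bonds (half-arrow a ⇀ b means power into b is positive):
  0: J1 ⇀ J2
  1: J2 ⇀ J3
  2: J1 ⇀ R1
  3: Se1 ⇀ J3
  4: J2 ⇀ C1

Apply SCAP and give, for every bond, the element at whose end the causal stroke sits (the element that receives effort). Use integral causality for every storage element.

β0 |J1
β1 |J2
β2 |R1
β3 |J3
β4 |J2

β3 stroke→J3  (Se1 (Se) sets effort on bond)
β1 stroke→J2  (0-jn J3 has e-setter on 3)
β4 stroke→J2  (C1 outputs effort q/C1)
β0 stroke→J1  (closing 1-jn rule on J2)
β2 stroke→R1  (J1 effort already set via bond 0)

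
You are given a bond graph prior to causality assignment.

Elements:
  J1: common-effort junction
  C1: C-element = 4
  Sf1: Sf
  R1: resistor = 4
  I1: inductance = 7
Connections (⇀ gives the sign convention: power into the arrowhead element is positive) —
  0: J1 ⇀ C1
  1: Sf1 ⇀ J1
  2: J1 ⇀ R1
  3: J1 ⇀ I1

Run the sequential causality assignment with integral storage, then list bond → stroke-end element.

b1 |Sf1  (Sf1: flow source, stroke at near end)
b0 |J1  (C1: C, integral causality)
b2 |R1  (common-e at J1 fixed by 0)
b3 |I1  (J1 effort already set via bond 0)

β0 |J1
β1 |Sf1
β2 |R1
β3 |I1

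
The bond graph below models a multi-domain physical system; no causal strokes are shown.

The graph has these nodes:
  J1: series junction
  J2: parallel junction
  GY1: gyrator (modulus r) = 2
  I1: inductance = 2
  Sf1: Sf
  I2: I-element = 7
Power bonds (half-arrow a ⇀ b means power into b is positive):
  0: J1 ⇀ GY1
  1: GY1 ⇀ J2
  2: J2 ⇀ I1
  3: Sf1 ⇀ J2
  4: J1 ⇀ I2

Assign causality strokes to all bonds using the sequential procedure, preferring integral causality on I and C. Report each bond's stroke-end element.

b3 stroke at Sf1  (source Sf1 imposes f)
b2 stroke at I1  (prefer integral on I1)
b1 stroke at J2  (closing 0-jn rule on J2)
b0 stroke at J1  (GY GY1: same side as bond 1)
b4 stroke at I2  (only one flow-in slot at J1)

β0 stroke→J1
β1 stroke→J2
β2 stroke→I1
β3 stroke→Sf1
β4 stroke→I2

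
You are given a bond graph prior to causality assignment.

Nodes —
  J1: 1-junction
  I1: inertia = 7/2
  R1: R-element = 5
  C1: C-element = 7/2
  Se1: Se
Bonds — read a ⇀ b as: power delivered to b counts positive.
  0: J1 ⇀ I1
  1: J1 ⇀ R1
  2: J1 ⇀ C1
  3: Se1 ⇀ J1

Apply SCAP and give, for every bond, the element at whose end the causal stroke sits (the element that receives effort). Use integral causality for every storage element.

bond 3 stroke→J1  (source Se1 imposes e)
bond 0 stroke→I1  (I1: I, integral causality)
bond 1 stroke→J1  (common-f at J1 fixed by 0)
bond 2 stroke→J1  (common-f at J1 fixed by 0)

b0 |I1
b1 |J1
b2 |J1
b3 |J1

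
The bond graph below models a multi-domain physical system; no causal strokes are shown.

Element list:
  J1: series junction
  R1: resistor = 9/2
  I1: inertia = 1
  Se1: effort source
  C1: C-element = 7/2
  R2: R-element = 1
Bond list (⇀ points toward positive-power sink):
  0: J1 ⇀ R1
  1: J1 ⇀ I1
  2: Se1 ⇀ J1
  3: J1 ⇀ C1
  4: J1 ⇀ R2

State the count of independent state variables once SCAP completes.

2  (C1, I1 all integral)

b2 →J1  (Se1 (Se) sets effort on bond)
b1 →I1  (I1: I, integral causality)
b0 →J1  (common-f at J1 fixed by 1)
b3 →J1  (J1: bond 1 brought flow, rest push out)
b4 →J1  (J1 flow already set via bond 1)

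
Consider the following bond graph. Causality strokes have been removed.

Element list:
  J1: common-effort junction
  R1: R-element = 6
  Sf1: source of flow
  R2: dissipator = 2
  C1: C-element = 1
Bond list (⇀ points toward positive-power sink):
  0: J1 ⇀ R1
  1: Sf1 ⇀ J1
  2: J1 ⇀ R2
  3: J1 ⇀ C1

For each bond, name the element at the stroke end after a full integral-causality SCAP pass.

bond 0 →R1
bond 1 →Sf1
bond 2 →R2
bond 3 →J1

bond 1 stroke→Sf1  (source Sf1 imposes f)
bond 3 stroke→J1  (C1 integral (e out))
bond 0 stroke→R1  (0-jn J1 has e-setter on 3)
bond 2 stroke→R2  (J1 effort already set via bond 3)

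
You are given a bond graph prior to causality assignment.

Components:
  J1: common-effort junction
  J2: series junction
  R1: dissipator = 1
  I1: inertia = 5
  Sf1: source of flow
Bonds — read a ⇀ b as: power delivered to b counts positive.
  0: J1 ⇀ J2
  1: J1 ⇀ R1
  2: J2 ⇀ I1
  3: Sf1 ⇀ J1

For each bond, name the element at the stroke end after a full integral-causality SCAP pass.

β3 stroke at Sf1  (source Sf1 imposes f)
β2 stroke at I1  (prefer integral on I1)
β0 stroke at J2  (1-jn J2 has f-setter on 2)
β1 stroke at J1  (only one effort-in slot at J1)

#0 →J2
#1 →J1
#2 →I1
#3 →Sf1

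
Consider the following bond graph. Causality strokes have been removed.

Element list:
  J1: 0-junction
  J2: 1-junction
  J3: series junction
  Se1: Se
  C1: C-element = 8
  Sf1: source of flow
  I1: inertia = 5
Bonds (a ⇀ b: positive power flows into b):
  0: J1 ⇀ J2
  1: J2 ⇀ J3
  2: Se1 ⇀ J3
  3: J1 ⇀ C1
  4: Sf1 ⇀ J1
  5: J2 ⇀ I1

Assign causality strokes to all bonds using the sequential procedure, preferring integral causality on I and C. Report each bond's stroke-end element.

#2 →J3  (Se1: effort source, stroke at far end)
#4 →Sf1  (Sf1 (Sf) sets flow on bond)
#1 →J2  (J3: last free bond brings flow in)
#3 →J1  (prefer integral on C1)
#0 →J2  (common-e at J1 fixed by 3)
#5 →I1  (closing 1-jn rule on J2)

β0 stroke at J2
β1 stroke at J2
β2 stroke at J3
β3 stroke at J1
β4 stroke at Sf1
β5 stroke at I1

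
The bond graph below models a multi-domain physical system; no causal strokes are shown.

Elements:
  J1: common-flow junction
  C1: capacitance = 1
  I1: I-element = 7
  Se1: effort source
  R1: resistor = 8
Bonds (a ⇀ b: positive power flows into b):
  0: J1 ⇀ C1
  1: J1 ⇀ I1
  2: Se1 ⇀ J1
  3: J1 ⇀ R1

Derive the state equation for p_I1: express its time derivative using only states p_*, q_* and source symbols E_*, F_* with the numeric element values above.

bond 2 →J1  (Se1 (Se) sets effort on bond)
bond 0 →J1  (C1: C, integral causality)
bond 1 →I1  (prefer integral on I1)
bond 3 →J1  (1-jn J1 has f-setter on 1)

dp_I1/dt = E_Se1 - 8*p_I1/7 - q_C1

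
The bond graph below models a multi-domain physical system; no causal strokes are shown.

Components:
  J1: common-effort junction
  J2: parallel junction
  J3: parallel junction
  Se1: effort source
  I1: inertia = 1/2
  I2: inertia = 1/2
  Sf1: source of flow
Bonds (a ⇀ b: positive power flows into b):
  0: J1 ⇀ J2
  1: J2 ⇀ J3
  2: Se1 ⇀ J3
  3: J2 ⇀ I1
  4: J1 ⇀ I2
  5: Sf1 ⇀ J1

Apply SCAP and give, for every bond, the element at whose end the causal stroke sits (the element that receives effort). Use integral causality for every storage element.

#2 stroke at J3  (source Se1 imposes e)
#5 stroke at Sf1  (Sf1: flow source, stroke at near end)
#1 stroke at J2  (common-e at J3 fixed by 2)
#0 stroke at J1  (J2: bond 1 brought effort, rest push out)
#3 stroke at I1  (0-jn J2 has e-setter on 1)
#4 stroke at I2  (J1: bond 0 brought effort, rest push out)

#0 |J1
#1 |J2
#2 |J3
#3 |I1
#4 |I2
#5 |Sf1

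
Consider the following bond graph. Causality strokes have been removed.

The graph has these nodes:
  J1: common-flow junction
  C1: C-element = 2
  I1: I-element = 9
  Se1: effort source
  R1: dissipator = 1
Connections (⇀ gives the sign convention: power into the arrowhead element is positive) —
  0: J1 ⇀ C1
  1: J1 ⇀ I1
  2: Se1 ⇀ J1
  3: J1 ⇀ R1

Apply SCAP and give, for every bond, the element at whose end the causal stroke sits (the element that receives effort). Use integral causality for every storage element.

b0 stroke→J1
b1 stroke→I1
b2 stroke→J1
b3 stroke→J1

b2 stroke at J1  (Se1 (Se) sets effort on bond)
b0 stroke at J1  (prefer integral on C1)
b1 stroke at I1  (I1: I, integral causality)
b3 stroke at J1  (common-f at J1 fixed by 1)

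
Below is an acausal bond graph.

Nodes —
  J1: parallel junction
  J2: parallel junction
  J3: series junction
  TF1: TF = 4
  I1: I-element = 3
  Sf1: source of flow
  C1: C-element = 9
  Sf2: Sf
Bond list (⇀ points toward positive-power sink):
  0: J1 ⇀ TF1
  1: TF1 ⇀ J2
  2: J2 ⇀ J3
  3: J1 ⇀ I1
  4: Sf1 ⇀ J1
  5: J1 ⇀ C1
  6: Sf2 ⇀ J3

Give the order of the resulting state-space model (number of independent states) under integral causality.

2  (C1, I1 all integral)

b4 stroke at Sf1  (Sf1 (Sf) sets flow on bond)
b6 stroke at Sf2  (source Sf2 imposes f)
b2 stroke at J3  (1-jn J3 has f-setter on 6)
b1 stroke at J2  (J2 needs exactly one e-in)
b0 stroke at TF1  (TF TF1: opposite of bond 1)
b3 stroke at I1  (I1 outputs flow p/I1)
b5 stroke at J1  (closing 0-jn rule on J1)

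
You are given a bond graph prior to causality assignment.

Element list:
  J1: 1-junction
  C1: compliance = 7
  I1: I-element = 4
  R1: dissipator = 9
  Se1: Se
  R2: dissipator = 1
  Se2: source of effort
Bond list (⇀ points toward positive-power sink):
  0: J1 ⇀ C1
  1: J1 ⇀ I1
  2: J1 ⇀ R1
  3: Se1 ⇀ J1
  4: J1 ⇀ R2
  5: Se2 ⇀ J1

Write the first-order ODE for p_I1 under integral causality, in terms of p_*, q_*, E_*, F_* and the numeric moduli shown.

β3 stroke at J1  (Se1 fixes effort; stroke away)
β5 stroke at J1  (Se2 (Se) sets effort on bond)
β0 stroke at J1  (prefer integral on C1)
β1 stroke at I1  (I1 outputs flow p/I1)
β2 stroke at J1  (1-jn J1 has f-setter on 1)
β4 stroke at J1  (common-f at J1 fixed by 1)

dp_I1/dt = E_Se1 + E_Se2 - 5*p_I1/2 - q_C1/7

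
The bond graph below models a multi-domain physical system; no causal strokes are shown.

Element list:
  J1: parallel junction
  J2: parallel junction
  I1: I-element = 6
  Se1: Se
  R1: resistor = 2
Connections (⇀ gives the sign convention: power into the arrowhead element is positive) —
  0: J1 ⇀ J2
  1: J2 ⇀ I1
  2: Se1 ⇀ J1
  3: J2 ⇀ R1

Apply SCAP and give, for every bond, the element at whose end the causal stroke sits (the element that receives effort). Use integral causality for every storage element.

b2 stroke at J1  (Se1 fixes effort; stroke away)
b0 stroke at J2  (J1: bond 2 brought effort, rest push out)
b1 stroke at I1  (common-e at J2 fixed by 0)
b3 stroke at R1  (J2 effort already set via bond 0)

#0 →J2
#1 →I1
#2 →J1
#3 →R1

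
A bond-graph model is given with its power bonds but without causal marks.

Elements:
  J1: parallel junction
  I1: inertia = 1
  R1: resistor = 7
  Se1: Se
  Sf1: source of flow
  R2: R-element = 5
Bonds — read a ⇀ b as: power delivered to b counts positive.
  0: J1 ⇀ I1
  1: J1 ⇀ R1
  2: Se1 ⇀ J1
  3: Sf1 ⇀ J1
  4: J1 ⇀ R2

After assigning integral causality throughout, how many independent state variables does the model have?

β2 stroke at J1  (Se1: effort source, stroke at far end)
β3 stroke at Sf1  (source Sf1 imposes f)
β0 stroke at I1  (common-e at J1 fixed by 2)
β1 stroke at R1  (0-jn J1 has e-setter on 2)
β4 stroke at R2  (0-jn J1 has e-setter on 2)

1  (I1 all integral)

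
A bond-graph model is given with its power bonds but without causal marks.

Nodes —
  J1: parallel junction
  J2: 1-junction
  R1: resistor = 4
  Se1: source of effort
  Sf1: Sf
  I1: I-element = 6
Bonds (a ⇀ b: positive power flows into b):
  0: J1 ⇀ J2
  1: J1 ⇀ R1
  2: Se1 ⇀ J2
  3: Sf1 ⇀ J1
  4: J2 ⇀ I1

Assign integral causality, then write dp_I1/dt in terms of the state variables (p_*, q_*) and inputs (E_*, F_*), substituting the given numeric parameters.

β2 stroke→J2  (Se1 (Se) sets effort on bond)
β3 stroke→Sf1  (Sf1 fixes flow; stroke at Sf1)
β4 stroke→I1  (I1 outputs flow p/I1)
β0 stroke→J2  (1-jn J2 has f-setter on 4)
β1 stroke→J1  (J1: last free bond brings effort in)

dp_I1/dt = E_Se1 + 4*F_Sf1 - 2*p_I1/3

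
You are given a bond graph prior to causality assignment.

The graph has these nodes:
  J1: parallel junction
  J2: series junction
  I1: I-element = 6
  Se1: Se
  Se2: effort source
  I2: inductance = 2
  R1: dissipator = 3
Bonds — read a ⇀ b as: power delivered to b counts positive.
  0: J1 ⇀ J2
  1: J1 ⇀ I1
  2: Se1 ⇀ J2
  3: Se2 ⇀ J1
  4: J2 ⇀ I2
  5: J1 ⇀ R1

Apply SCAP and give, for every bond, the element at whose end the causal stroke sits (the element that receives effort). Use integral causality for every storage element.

b0 stroke→J2
b1 stroke→I1
b2 stroke→J2
b3 stroke→J1
b4 stroke→I2
b5 stroke→R1

#2 |J2  (source Se1 imposes e)
#3 |J1  (source Se2 imposes e)
#0 |J2  (0-jn J1 has e-setter on 3)
#1 |I1  (0-jn J1 has e-setter on 3)
#5 |R1  (common-e at J1 fixed by 3)
#4 |I2  (closing 1-jn rule on J2)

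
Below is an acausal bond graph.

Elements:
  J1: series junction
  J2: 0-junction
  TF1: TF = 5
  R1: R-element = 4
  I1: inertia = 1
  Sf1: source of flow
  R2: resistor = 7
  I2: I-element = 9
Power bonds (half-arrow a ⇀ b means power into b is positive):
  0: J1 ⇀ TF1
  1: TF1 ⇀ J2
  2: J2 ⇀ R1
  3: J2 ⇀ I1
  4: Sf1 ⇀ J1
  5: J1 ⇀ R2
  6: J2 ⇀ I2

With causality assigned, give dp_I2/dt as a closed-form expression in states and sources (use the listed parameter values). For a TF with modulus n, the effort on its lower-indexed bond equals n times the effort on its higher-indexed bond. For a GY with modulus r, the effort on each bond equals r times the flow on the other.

#4 stroke at Sf1  (Sf1: flow source, stroke at near end)
#0 stroke at J1  (J1 flow already set via bond 4)
#5 stroke at J1  (J1 flow already set via bond 4)
#1 stroke at TF1  (TF TF1: opposite of bond 0)
#3 stroke at I1  (I1: I, integral causality)
#6 stroke at I2  (prefer integral on I2)
#2 stroke at J2  (J2 needs exactly one e-in)

dp_I2/dt = 20*F_Sf1 - 4*p_I1 - 4*p_I2/9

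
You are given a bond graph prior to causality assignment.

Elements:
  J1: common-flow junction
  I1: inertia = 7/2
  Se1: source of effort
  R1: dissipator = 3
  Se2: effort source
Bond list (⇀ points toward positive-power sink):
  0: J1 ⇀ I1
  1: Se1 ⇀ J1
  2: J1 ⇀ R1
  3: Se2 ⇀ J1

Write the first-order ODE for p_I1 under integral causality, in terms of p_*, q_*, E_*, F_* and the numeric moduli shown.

dp_I1/dt = E_Se1 + E_Se2 - 6*p_I1/7

β1 stroke→J1  (Se1 (Se) sets effort on bond)
β3 stroke→J1  (source Se2 imposes e)
β0 stroke→I1  (I1: I, integral causality)
β2 stroke→J1  (J1: bond 0 brought flow, rest push out)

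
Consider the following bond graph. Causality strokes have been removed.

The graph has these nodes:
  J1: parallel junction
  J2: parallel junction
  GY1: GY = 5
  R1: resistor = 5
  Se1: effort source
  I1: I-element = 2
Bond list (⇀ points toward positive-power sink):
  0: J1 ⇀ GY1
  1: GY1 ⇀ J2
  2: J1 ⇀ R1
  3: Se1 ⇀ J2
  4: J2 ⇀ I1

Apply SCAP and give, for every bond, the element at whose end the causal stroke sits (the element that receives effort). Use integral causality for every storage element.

b3 →J2  (Se1: effort source, stroke at far end)
b1 →GY1  (0-jn J2 has e-setter on 3)
b4 →I1  (J2: bond 3 brought effort, rest push out)
b0 →GY1  (GY1 both-in/both-out from 1)
b2 →J1  (closing 0-jn rule on J1)

b0 |GY1
b1 |GY1
b2 |J1
b3 |J2
b4 |I1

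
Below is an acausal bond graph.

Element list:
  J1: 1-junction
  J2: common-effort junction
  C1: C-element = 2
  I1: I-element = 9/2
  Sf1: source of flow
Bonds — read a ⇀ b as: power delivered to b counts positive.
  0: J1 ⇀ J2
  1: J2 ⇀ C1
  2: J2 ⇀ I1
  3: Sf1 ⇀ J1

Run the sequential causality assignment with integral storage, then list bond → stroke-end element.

#0 stroke at J1
#1 stroke at J2
#2 stroke at I1
#3 stroke at Sf1

β3 stroke→Sf1  (source Sf1 imposes f)
β0 stroke→J1  (J1 flow already set via bond 3)
β1 stroke→J2  (prefer integral on C1)
β2 stroke→I1  (0-jn J2 has e-setter on 1)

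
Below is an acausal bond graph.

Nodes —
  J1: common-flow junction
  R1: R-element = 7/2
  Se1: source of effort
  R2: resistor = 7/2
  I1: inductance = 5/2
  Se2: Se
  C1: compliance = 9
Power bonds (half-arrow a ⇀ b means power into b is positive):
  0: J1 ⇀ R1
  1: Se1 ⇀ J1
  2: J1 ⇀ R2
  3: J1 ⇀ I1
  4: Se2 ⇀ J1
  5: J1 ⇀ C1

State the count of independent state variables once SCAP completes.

b1 →J1  (Se1 (Se) sets effort on bond)
b4 →J1  (Se2 (Se) sets effort on bond)
b3 →I1  (I1 integral (f out))
b0 →J1  (J1 flow already set via bond 3)
b2 →J1  (common-f at J1 fixed by 3)
b5 →J1  (1-jn J1 has f-setter on 3)

2  (C1, I1 all integral)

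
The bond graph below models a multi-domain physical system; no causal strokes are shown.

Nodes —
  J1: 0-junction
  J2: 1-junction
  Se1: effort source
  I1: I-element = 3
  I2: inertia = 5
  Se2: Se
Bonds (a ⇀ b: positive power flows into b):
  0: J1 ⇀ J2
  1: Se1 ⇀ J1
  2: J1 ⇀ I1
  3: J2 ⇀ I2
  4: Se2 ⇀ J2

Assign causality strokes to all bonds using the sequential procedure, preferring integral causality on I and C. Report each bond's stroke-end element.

bond 0 →J2
bond 1 →J1
bond 2 →I1
bond 3 →I2
bond 4 →J2

bond 1 →J1  (Se1 fixes effort; stroke away)
bond 4 →J2  (Se2: effort source, stroke at far end)
bond 0 →J2  (0-jn J1 has e-setter on 1)
bond 2 →I1  (J1 effort already set via bond 1)
bond 3 →I2  (J2 needs exactly one f-in)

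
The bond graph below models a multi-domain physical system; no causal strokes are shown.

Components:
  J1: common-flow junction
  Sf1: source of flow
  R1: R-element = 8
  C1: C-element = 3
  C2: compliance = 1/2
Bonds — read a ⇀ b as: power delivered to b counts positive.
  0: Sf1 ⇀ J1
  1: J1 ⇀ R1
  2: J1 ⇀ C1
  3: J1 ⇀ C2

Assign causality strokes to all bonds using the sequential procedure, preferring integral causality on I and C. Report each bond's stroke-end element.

#0 stroke at Sf1  (Sf1: flow source, stroke at near end)
#1 stroke at J1  (J1 flow already set via bond 0)
#2 stroke at J1  (J1 flow already set via bond 0)
#3 stroke at J1  (1-jn J1 has f-setter on 0)

b0 |Sf1
b1 |J1
b2 |J1
b3 |J1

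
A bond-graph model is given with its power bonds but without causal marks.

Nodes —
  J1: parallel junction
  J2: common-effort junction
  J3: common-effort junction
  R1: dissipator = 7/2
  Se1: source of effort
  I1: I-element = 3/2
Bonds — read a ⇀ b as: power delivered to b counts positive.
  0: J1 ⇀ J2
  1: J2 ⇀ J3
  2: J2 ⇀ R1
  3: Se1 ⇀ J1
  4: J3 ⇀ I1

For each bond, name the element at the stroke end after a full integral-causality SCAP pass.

bond 0 |J2
bond 1 |J3
bond 2 |R1
bond 3 |J1
bond 4 |I1

β3 stroke at J1  (source Se1 imposes e)
β0 stroke at J2  (common-e at J1 fixed by 3)
β1 stroke at J3  (0-jn J2 has e-setter on 0)
β2 stroke at R1  (J2: bond 0 brought effort, rest push out)
β4 stroke at I1  (J3: bond 1 brought effort, rest push out)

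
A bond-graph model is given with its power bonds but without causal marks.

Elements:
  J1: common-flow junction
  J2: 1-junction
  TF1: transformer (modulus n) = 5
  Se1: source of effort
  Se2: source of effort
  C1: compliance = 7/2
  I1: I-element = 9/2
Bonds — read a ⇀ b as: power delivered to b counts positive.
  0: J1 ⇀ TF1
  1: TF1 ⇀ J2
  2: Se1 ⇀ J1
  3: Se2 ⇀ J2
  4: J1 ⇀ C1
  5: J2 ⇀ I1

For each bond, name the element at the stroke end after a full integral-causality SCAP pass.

β2 →J1  (Se1 fixes effort; stroke away)
β3 →J2  (source Se2 imposes e)
β4 →J1  (C1 outputs effort q/C1)
β0 →TF1  (J1: last free bond brings flow in)
β1 →J2  (TF TF1: opposite of bond 0)
β5 →I1  (closing 1-jn rule on J2)

b0 →TF1
b1 →J2
b2 →J1
b3 →J2
b4 →J1
b5 →I1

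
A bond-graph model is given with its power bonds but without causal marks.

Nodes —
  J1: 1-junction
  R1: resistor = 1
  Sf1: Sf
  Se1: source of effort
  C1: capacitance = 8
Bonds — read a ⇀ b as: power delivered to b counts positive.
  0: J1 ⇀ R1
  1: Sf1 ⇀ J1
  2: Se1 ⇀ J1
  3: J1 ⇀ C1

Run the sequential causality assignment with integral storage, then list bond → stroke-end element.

bond 0 →J1
bond 1 →Sf1
bond 2 →J1
bond 3 →J1

b1 →Sf1  (Sf1 fixes flow; stroke at Sf1)
b2 →J1  (Se1: effort source, stroke at far end)
b0 →J1  (J1: bond 1 brought flow, rest push out)
b3 →J1  (common-f at J1 fixed by 1)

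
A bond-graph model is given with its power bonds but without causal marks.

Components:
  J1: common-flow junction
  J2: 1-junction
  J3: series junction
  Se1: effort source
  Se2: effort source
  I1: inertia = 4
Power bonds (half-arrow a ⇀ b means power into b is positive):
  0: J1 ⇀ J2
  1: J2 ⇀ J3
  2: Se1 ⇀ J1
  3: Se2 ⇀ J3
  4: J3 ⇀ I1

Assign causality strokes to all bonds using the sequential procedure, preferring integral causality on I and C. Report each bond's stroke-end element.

b2 |J1  (Se1 (Se) sets effort on bond)
b3 |J3  (source Se2 imposes e)
b0 |J2  (only one flow-in slot at J1)
b1 |J3  (only one flow-in slot at J2)
b4 |I1  (J3 needs exactly one f-in)

bond 0 stroke at J2
bond 1 stroke at J3
bond 2 stroke at J1
bond 3 stroke at J3
bond 4 stroke at I1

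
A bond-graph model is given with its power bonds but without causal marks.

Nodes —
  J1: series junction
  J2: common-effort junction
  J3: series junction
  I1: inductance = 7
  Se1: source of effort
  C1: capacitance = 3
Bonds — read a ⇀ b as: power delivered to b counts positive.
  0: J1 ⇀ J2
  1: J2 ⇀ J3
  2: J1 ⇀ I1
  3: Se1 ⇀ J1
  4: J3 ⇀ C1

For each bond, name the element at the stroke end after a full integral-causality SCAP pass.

β0 stroke at J1
β1 stroke at J2
β2 stroke at I1
β3 stroke at J1
β4 stroke at J3

β3 |J1  (source Se1 imposes e)
β2 |I1  (prefer integral on I1)
β0 |J1  (J1 flow already set via bond 2)
β1 |J2  (J2 needs exactly one e-in)
β4 |J3  (J3 flow already set via bond 1)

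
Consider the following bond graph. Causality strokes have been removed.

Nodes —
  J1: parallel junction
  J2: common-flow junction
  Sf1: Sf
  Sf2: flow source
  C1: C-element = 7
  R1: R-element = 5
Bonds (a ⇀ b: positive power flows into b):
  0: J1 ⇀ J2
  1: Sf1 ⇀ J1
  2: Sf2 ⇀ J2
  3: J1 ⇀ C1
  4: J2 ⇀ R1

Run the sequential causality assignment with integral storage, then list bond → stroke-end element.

bond 0 →J2
bond 1 →Sf1
bond 2 →Sf2
bond 3 →J1
bond 4 →J2

bond 1 →Sf1  (Sf1 (Sf) sets flow on bond)
bond 2 →Sf2  (Sf2 fixes flow; stroke at Sf2)
bond 0 →J2  (1-jn J2 has f-setter on 2)
bond 4 →J2  (J2 flow already set via bond 2)
bond 3 →J1  (only one effort-in slot at J1)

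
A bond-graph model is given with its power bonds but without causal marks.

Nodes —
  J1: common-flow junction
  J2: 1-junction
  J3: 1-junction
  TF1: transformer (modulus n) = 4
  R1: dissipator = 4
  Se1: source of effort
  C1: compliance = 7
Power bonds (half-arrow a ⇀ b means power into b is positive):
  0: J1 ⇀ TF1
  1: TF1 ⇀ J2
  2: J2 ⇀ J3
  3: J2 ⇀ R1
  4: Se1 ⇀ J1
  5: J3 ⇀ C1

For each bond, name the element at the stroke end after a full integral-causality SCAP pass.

#0 stroke→TF1
#1 stroke→J2
#2 stroke→J2
#3 stroke→R1
#4 stroke→J1
#5 stroke→J3

β4 stroke at J1  (Se1 (Se) sets effort on bond)
β0 stroke at TF1  (closing 1-jn rule on J1)
β1 stroke at J2  (TF1: transformer flips bond 0)
β5 stroke at J3  (C1 integral (e out))
β2 stroke at J2  (only one flow-in slot at J3)
β3 stroke at R1  (only one flow-in slot at J2)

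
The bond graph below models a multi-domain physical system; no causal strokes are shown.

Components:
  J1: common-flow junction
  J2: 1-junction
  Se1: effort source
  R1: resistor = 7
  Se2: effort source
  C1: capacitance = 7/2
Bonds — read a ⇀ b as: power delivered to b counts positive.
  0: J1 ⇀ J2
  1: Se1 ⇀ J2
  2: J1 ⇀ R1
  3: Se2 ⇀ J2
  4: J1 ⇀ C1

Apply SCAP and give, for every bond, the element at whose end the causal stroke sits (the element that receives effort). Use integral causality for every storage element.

β1 stroke at J2  (Se1: effort source, stroke at far end)
β3 stroke at J2  (Se2 (Se) sets effort on bond)
β0 stroke at J1  (only one flow-in slot at J2)
β4 stroke at J1  (C1: C, integral causality)
β2 stroke at R1  (only one flow-in slot at J1)

b0 →J1
b1 →J2
b2 →R1
b3 →J2
b4 →J1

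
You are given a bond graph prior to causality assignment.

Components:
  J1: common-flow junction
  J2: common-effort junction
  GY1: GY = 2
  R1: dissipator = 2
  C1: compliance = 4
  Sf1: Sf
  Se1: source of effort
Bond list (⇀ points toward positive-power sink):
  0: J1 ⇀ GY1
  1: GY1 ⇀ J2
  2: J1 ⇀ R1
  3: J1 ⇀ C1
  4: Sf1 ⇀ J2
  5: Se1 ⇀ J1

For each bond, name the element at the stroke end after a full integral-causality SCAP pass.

bond 0 stroke at J1
bond 1 stroke at J2
bond 2 stroke at R1
bond 3 stroke at J1
bond 4 stroke at Sf1
bond 5 stroke at J1

β4 |Sf1  (Sf1 (Sf) sets flow on bond)
β5 |J1  (Se1 (Se) sets effort on bond)
β1 |J2  (J2 needs exactly one e-in)
β0 |J1  (GY GY1: same side as bond 1)
β3 |J1  (prefer integral on C1)
β2 |R1  (closing 1-jn rule on J1)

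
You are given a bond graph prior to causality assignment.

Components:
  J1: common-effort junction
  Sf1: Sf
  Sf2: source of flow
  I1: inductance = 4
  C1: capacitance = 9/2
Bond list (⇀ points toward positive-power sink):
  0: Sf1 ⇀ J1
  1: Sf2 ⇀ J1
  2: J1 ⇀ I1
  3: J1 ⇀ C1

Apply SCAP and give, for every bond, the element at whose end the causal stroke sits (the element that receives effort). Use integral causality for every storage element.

bond 0 stroke→Sf1  (source Sf1 imposes f)
bond 1 stroke→Sf2  (Sf2 fixes flow; stroke at Sf2)
bond 2 stroke→I1  (I1: I, integral causality)
bond 3 stroke→J1  (J1: last free bond brings effort in)

#0 →Sf1
#1 →Sf2
#2 →I1
#3 →J1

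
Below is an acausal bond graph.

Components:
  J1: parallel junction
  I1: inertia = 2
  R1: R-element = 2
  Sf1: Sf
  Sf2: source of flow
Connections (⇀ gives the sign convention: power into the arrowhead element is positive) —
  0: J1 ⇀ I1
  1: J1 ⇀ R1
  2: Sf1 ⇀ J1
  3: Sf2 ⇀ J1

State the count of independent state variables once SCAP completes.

1  (I1 all integral)

b2 →Sf1  (Sf1 fixes flow; stroke at Sf1)
b3 →Sf2  (source Sf2 imposes f)
b0 →I1  (prefer integral on I1)
b1 →J1  (J1 needs exactly one e-in)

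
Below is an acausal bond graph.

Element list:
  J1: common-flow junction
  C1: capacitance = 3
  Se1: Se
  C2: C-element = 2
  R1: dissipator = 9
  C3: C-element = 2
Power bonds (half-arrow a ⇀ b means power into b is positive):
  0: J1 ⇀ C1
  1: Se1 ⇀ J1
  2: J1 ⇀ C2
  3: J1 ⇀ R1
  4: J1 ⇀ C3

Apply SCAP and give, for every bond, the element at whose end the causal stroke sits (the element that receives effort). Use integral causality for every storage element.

β0 |J1
β1 |J1
β2 |J1
β3 |R1
β4 |J1

b1 stroke at J1  (Se1 fixes effort; stroke away)
b0 stroke at J1  (C1 integral (e out))
b2 stroke at J1  (C2: C, integral causality)
b4 stroke at J1  (C3 outputs effort q/C3)
b3 stroke at R1  (J1: last free bond brings flow in)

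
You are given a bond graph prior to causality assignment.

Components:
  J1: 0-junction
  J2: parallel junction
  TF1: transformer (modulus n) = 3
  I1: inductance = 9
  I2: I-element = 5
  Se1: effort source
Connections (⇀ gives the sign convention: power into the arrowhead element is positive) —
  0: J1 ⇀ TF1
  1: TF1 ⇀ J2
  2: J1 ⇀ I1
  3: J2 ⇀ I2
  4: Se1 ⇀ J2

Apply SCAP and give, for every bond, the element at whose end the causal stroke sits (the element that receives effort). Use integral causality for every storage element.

b0 stroke at J1
b1 stroke at TF1
b2 stroke at I1
b3 stroke at I2
b4 stroke at J2

#4 →J2  (Se1 fixes effort; stroke away)
#1 →TF1  (J2 effort already set via bond 4)
#3 →I2  (0-jn J2 has e-setter on 4)
#0 →J1  (TF1 one-in-one-out from 1)
#2 →I1  (J1: bond 0 brought effort, rest push out)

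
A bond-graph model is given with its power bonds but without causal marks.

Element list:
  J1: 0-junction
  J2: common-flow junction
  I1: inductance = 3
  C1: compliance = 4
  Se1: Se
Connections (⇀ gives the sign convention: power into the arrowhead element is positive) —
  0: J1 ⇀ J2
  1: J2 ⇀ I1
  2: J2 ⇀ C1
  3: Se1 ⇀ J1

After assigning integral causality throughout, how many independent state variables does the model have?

2  (C1, I1 all integral)

#3 |J1  (Se1: effort source, stroke at far end)
#0 |J2  (common-e at J1 fixed by 3)
#1 |I1  (prefer integral on I1)
#2 |J2  (1-jn J2 has f-setter on 1)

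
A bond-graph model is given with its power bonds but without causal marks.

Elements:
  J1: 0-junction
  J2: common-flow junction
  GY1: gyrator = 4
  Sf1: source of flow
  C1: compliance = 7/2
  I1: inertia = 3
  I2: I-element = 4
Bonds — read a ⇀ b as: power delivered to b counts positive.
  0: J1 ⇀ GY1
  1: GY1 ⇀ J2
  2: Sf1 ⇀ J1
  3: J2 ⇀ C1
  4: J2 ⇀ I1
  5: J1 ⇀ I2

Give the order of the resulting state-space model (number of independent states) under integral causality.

#2 →Sf1  (Sf1 fixes flow; stroke at Sf1)
#3 →J2  (C1 outputs effort q/C1)
#4 →I1  (I1 integral (f out))
#1 →J2  (common-f at J2 fixed by 4)
#0 →J1  (GY1 both-in/both-out from 1)
#5 →I2  (J1 effort already set via bond 0)

3  (C1, I1, I2 all integral)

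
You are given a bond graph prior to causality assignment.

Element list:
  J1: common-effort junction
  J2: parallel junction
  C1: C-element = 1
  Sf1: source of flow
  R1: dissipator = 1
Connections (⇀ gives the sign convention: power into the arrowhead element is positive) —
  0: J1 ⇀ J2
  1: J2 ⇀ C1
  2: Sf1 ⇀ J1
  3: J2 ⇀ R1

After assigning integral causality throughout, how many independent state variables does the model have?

1  (C1 all integral)

β2 stroke at Sf1  (source Sf1 imposes f)
β0 stroke at J1  (J1 needs exactly one e-in)
β1 stroke at J2  (C1 outputs effort q/C1)
β3 stroke at R1  (J2: bond 1 brought effort, rest push out)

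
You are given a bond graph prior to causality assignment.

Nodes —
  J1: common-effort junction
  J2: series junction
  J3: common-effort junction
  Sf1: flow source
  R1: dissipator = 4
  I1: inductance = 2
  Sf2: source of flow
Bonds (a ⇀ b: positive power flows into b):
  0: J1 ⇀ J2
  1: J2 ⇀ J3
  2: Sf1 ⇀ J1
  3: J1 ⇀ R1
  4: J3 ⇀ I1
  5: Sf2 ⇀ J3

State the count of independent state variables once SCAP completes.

b2 |Sf1  (Sf1 fixes flow; stroke at Sf1)
b5 |Sf2  (source Sf2 imposes f)
b4 |I1  (I1 integral (f out))
b1 |J3  (closing 0-jn rule on J3)
b0 |J2  (J2 flow already set via bond 1)
b3 |J1  (J1 needs exactly one e-in)

1  (I1 all integral)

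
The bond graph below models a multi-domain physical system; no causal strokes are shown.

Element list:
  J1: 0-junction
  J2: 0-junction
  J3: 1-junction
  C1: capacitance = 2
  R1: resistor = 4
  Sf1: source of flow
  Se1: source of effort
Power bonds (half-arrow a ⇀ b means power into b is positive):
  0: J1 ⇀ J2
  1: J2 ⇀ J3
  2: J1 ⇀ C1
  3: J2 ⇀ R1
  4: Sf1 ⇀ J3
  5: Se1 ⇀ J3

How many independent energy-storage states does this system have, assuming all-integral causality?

1  (C1 all integral)

β4 stroke at Sf1  (source Sf1 imposes f)
β5 stroke at J3  (Se1 fixes effort; stroke away)
β1 stroke at J3  (1-jn J3 has f-setter on 4)
β2 stroke at J1  (C1: C, integral causality)
β0 stroke at J2  (J1: bond 2 brought effort, rest push out)
β3 stroke at R1  (J2 effort already set via bond 0)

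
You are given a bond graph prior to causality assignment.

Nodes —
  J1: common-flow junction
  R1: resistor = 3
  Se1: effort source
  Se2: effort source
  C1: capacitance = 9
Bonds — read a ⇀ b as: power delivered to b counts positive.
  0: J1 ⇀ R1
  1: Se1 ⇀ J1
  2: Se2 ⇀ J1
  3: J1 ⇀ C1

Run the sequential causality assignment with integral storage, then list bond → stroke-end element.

b0 →R1
b1 →J1
b2 →J1
b3 →J1

#1 →J1  (Se1 fixes effort; stroke away)
#2 →J1  (source Se2 imposes e)
#3 →J1  (C1 integral (e out))
#0 →R1  (J1 needs exactly one f-in)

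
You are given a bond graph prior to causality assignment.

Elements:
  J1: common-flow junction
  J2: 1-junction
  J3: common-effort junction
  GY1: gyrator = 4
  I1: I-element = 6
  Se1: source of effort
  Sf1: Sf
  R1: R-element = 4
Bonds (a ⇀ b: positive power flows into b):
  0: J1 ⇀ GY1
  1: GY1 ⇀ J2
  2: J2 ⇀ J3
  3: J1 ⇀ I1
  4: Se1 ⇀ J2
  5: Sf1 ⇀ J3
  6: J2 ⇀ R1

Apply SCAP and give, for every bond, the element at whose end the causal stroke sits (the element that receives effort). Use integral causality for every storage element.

bond 4 →J2  (source Se1 imposes e)
bond 5 →Sf1  (source Sf1 imposes f)
bond 2 →J3  (closing 0-jn rule on J3)
bond 1 →J2  (J2 flow already set via bond 2)
bond 6 →J2  (common-f at J2 fixed by 2)
bond 0 →J1  (GY GY1: same side as bond 1)
bond 3 →I1  (J1 needs exactly one f-in)

#0 stroke at J1
#1 stroke at J2
#2 stroke at J3
#3 stroke at I1
#4 stroke at J2
#5 stroke at Sf1
#6 stroke at J2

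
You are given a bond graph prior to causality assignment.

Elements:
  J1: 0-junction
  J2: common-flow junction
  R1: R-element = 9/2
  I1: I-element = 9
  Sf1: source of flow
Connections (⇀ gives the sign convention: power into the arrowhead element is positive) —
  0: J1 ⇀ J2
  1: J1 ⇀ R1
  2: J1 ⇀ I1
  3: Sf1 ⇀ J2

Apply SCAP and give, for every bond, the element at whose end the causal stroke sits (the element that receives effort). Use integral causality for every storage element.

b3 →Sf1  (Sf1 (Sf) sets flow on bond)
b0 →J2  (J2: bond 3 brought flow, rest push out)
b2 →I1  (I1: I, integral causality)
b1 →J1  (J1: last free bond brings effort in)

#0 stroke→J2
#1 stroke→J1
#2 stroke→I1
#3 stroke→Sf1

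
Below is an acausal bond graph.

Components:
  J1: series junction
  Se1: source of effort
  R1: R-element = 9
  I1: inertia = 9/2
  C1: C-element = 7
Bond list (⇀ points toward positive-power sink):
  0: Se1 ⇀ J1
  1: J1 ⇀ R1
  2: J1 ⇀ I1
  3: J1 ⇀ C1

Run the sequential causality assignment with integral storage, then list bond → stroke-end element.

#0 stroke at J1
#1 stroke at J1
#2 stroke at I1
#3 stroke at J1

b0 stroke at J1  (Se1: effort source, stroke at far end)
b2 stroke at I1  (prefer integral on I1)
b1 stroke at J1  (1-jn J1 has f-setter on 2)
b3 stroke at J1  (common-f at J1 fixed by 2)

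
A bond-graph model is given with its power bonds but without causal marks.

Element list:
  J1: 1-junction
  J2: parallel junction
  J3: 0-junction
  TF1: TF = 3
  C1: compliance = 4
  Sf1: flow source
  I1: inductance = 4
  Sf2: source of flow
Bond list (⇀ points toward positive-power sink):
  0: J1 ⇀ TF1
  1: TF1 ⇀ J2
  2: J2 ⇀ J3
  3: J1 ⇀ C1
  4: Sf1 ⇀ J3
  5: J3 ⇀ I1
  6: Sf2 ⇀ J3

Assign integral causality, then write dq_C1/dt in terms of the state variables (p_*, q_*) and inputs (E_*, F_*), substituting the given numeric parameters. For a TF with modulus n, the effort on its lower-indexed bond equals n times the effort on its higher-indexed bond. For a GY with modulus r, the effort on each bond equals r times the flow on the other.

#4 →Sf1  (source Sf1 imposes f)
#6 →Sf2  (Sf2: flow source, stroke at near end)
#3 →J1  (C1: C, integral causality)
#0 →TF1  (J1: last free bond brings flow in)
#1 →J2  (TF1: transformer flips bond 0)
#2 →J3  (J2: bond 1 brought effort, rest push out)
#5 →I1  (J3 effort already set via bond 2)

dq_C1/dt = -F_Sf1/3 - F_Sf2/3 + p_I1/12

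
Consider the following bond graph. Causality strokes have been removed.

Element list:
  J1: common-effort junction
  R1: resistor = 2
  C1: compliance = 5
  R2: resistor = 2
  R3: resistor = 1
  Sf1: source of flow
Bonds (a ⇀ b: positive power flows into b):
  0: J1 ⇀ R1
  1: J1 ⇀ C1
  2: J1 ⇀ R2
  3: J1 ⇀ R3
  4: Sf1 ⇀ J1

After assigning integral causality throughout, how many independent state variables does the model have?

1  (C1 all integral)

b4 stroke at Sf1  (Sf1 fixes flow; stroke at Sf1)
b1 stroke at J1  (prefer integral on C1)
b0 stroke at R1  (J1: bond 1 brought effort, rest push out)
b2 stroke at R2  (J1 effort already set via bond 1)
b3 stroke at R3  (J1: bond 1 brought effort, rest push out)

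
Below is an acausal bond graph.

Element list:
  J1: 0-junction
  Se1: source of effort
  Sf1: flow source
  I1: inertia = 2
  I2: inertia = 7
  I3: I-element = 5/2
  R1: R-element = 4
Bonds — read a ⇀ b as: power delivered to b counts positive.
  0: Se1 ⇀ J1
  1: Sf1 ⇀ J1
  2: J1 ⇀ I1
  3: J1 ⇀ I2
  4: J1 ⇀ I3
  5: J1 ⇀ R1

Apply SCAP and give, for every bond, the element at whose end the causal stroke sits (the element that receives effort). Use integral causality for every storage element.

b0 →J1  (Se1 (Se) sets effort on bond)
b1 →Sf1  (source Sf1 imposes f)
b2 →I1  (0-jn J1 has e-setter on 0)
b3 →I2  (J1: bond 0 brought effort, rest push out)
b4 →I3  (J1 effort already set via bond 0)
b5 →R1  (J1: bond 0 brought effort, rest push out)

b0 stroke at J1
b1 stroke at Sf1
b2 stroke at I1
b3 stroke at I2
b4 stroke at I3
b5 stroke at R1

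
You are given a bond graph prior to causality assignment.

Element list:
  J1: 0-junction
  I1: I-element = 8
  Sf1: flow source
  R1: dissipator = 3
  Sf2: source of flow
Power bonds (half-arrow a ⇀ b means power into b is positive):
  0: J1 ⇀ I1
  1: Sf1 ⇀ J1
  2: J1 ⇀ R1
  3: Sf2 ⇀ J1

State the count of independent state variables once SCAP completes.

1  (I1 all integral)

β1 →Sf1  (Sf1 fixes flow; stroke at Sf1)
β3 →Sf2  (Sf2 (Sf) sets flow on bond)
β0 →I1  (I1: I, integral causality)
β2 →J1  (only one effort-in slot at J1)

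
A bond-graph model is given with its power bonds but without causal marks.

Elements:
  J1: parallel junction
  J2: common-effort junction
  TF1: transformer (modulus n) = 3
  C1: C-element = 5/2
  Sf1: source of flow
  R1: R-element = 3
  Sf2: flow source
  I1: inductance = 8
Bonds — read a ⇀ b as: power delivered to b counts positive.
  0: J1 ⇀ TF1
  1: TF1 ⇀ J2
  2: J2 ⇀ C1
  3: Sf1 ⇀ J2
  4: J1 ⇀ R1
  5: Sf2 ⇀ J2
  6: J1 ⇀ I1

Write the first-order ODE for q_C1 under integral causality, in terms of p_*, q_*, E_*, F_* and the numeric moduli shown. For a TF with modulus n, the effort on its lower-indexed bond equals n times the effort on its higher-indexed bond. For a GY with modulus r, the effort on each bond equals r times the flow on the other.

β3 stroke at Sf1  (Sf1 fixes flow; stroke at Sf1)
β5 stroke at Sf2  (Sf2: flow source, stroke at near end)
β2 stroke at J2  (prefer integral on C1)
β1 stroke at TF1  (J2 effort already set via bond 2)
β0 stroke at J1  (TF1: transformer flips bond 1)
β4 stroke at R1  (J1: bond 0 brought effort, rest push out)
β6 stroke at I1  (0-jn J1 has e-setter on 0)

dq_C1/dt = F_Sf1 + F_Sf2 - 3*p_I1/8 - 6*q_C1/5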